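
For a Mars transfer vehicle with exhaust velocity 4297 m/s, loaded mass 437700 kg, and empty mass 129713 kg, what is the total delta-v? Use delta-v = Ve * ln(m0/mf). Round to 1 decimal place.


Step 1: Mass ratio m0/mf = 437700 / 129713 = 3.374373
Step 2: ln(3.374373) = 1.216209
Step 3: delta-v = 4297 * 1.216209 = 5226.1 m/s

5226.1


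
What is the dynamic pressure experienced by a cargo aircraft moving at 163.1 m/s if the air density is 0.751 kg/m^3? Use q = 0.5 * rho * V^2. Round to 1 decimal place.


Step 1: V^2 = 163.1^2 = 26601.61
Step 2: q = 0.5 * 0.751 * 26601.61
Step 3: q = 9988.9 Pa

9988.9


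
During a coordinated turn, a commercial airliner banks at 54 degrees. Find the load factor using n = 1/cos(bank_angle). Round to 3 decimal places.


Step 1: Convert 54 degrees to radians = 0.942478
Step 2: cos(54 deg) = 0.587785
Step 3: n = 1 / 0.587785 = 1.701

1.701


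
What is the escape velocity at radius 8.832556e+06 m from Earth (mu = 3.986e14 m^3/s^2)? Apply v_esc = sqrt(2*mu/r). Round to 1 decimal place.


Step 1: 2*mu/r = 2 * 3.986e14 / 8.832556e+06 = 90256999.2197
Step 2: v_esc = sqrt(90256999.2197) = 9500.4 m/s

9500.4


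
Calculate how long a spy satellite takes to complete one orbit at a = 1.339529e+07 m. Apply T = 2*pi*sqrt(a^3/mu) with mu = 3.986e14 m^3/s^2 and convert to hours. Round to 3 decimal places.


Step 1: a^3 / mu = 2.403568e+21 / 3.986e14 = 6.030024e+06
Step 2: sqrt(6.030024e+06) = 2455.6108 s
Step 3: T = 2*pi * 2455.6108 = 15429.06 s
Step 4: T in hours = 15429.06 / 3600 = 4.286 hours

4.286


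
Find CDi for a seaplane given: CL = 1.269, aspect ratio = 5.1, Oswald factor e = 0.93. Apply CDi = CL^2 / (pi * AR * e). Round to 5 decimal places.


Step 1: CL^2 = 1.269^2 = 1.610361
Step 2: pi * AR * e = 3.14159 * 5.1 * 0.93 = 14.900574
Step 3: CDi = 1.610361 / 14.900574 = 0.10807

0.10807


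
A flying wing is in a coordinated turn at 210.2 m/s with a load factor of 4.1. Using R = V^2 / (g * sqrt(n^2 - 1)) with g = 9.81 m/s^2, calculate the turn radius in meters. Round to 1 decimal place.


Step 1: V^2 = 210.2^2 = 44184.04
Step 2: n^2 - 1 = 4.1^2 - 1 = 15.81
Step 3: sqrt(15.81) = 3.976179
Step 4: R = 44184.04 / (9.81 * 3.976179) = 1132.7 m

1132.7


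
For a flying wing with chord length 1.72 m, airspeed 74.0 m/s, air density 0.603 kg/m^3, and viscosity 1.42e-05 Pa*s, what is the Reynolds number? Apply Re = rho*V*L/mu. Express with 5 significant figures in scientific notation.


Step 1: Numerator = rho * V * L = 0.603 * 74.0 * 1.72 = 76.74984
Step 2: Re = 76.74984 / 1.42e-05
Step 3: Re = 5.4049e+06

5.4049e+06


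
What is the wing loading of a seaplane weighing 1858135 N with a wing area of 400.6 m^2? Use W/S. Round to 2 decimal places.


Step 1: Wing loading = W / S = 1858135 / 400.6
Step 2: Wing loading = 4638.38 N/m^2

4638.38


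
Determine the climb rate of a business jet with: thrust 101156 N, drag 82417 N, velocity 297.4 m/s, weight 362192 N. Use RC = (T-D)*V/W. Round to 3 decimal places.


Step 1: Excess thrust = T - D = 101156 - 82417 = 18739 N
Step 2: Excess power = 18739 * 297.4 = 5572978.6 W
Step 3: RC = 5572978.6 / 362192 = 15.387 m/s

15.387


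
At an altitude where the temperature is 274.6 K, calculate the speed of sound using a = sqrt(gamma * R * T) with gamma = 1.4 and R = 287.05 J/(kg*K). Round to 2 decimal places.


Step 1: gamma * R * T = 1.4 * 287.05 * 274.6 = 110353.502
Step 2: a = sqrt(110353.502) = 332.19 m/s

332.19


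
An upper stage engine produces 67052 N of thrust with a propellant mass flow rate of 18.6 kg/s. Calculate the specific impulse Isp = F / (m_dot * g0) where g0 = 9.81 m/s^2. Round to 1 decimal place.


Step 1: m_dot * g0 = 18.6 * 9.81 = 182.47
Step 2: Isp = 67052 / 182.47 = 367.5 s

367.5


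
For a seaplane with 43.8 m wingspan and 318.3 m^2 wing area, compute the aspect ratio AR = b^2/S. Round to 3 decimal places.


Step 1: b^2 = 43.8^2 = 1918.44
Step 2: AR = 1918.44 / 318.3 = 6.027

6.027


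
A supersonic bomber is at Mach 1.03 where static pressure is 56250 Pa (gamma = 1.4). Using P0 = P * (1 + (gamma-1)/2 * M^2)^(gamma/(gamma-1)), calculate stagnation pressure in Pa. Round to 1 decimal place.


Step 1: (gamma-1)/2 * M^2 = 0.2 * 1.0609 = 0.21218
Step 2: 1 + 0.21218 = 1.21218
Step 3: Exponent gamma/(gamma-1) = 3.5
Step 4: P0 = 56250 * 1.21218^3.5 = 110308.1 Pa

110308.1


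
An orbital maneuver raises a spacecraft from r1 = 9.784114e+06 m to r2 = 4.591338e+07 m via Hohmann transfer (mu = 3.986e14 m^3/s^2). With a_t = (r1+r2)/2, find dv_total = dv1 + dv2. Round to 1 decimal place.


Step 1: Transfer semi-major axis a_t = (9.784114e+06 + 4.591338e+07) / 2 = 2.784875e+07 m
Step 2: v1 (circular at r1) = sqrt(mu/r1) = 6382.75 m/s
Step 3: v_t1 = sqrt(mu*(2/r1 - 1/a_t)) = 8195.49 m/s
Step 4: dv1 = |8195.49 - 6382.75| = 1812.73 m/s
Step 5: v2 (circular at r2) = 2946.45 m/s, v_t2 = 1746.45 m/s
Step 6: dv2 = |2946.45 - 1746.45| = 1200.0 m/s
Step 7: Total delta-v = 1812.73 + 1200.0 = 3012.7 m/s

3012.7


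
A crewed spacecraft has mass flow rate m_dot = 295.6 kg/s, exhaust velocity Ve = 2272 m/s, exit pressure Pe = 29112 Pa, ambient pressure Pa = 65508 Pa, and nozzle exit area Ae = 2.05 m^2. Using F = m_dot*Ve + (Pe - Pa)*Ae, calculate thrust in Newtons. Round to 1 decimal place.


Step 1: Momentum thrust = m_dot * Ve = 295.6 * 2272 = 671603.2 N
Step 2: Pressure thrust = (Pe - Pa) * Ae = (29112 - 65508) * 2.05 = -74611.80 N
Step 3: Total thrust F = 671603.2 + -74611.80 = 596991.4 N

596991.4


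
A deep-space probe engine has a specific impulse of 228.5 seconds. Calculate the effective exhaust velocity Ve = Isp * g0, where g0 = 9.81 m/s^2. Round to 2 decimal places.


Step 1: Ve = Isp * g0 = 228.5 * 9.81
Step 2: Ve = 2241.59 m/s

2241.59


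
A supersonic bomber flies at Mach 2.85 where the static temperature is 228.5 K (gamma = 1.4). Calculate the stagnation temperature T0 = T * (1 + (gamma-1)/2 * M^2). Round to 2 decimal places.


Step 1: (gamma-1)/2 = 0.2
Step 2: M^2 = 8.1225
Step 3: 1 + 0.2 * 8.1225 = 2.6245
Step 4: T0 = 228.5 * 2.6245 = 599.70 K

599.70


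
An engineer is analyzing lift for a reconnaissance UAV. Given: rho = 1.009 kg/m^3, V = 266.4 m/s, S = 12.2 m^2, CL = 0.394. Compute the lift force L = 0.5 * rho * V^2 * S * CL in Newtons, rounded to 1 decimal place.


Step 1: Calculate dynamic pressure q = 0.5 * 1.009 * 266.4^2 = 0.5 * 1.009 * 70968.96 = 35803.8403 Pa
Step 2: Multiply by wing area and lift coefficient: L = 35803.8403 * 12.2 * 0.394
Step 3: L = 436806.8519 * 0.394 = 172101.9 N

172101.9


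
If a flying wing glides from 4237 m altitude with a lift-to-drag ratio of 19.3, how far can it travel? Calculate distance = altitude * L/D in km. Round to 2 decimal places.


Step 1: Glide distance = altitude * L/D = 4237 * 19.3 = 81774.1 m
Step 2: Convert to km: 81774.1 / 1000 = 81.77 km

81.77


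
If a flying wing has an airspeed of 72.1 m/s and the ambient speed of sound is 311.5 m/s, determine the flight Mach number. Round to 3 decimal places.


Step 1: M = V / a = 72.1 / 311.5
Step 2: M = 0.231

0.231


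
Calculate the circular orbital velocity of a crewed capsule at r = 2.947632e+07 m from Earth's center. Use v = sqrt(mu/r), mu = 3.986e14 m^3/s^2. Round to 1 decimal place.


Step 1: mu / r = 3.986e14 / 2.947632e+07 = 13522719.254
Step 2: v = sqrt(13522719.254) = 3677.3 m/s

3677.3


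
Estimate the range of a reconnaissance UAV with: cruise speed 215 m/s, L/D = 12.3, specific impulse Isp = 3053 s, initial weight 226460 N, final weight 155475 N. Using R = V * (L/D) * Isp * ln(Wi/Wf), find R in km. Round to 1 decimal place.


Step 1: Coefficient = V * (L/D) * Isp = 215 * 12.3 * 3053 = 8073658.5 m
Step 2: Wi/Wf = 226460 / 155475 = 1.456569
Step 3: ln(1.456569) = 0.376083
Step 4: R = 8073658.5 * 0.376083 = 3036368.8 m = 3036.4 km

3036.4


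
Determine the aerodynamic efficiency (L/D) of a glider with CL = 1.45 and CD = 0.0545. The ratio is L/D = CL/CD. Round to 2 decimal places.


Step 1: L/D = CL / CD = 1.45 / 0.0545
Step 2: L/D = 26.61

26.61


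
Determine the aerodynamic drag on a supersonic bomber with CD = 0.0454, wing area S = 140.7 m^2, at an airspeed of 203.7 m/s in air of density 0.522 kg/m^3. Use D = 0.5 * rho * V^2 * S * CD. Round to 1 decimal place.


Step 1: Dynamic pressure q = 0.5 * 0.522 * 203.7^2 = 10829.8531 Pa
Step 2: Drag D = q * S * CD = 10829.8531 * 140.7 * 0.0454
Step 3: D = 69178.7 N

69178.7


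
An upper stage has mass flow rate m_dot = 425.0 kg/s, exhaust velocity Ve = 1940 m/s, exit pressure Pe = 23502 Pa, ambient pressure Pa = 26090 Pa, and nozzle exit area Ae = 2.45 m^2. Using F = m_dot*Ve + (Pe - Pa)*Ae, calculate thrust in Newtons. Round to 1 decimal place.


Step 1: Momentum thrust = m_dot * Ve = 425.0 * 1940 = 824500.0 N
Step 2: Pressure thrust = (Pe - Pa) * Ae = (23502 - 26090) * 2.45 = -6340.60 N
Step 3: Total thrust F = 824500.0 + -6340.60 = 818159.4 N

818159.4


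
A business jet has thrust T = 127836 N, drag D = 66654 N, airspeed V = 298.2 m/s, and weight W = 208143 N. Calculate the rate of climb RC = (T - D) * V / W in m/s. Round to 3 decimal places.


Step 1: Excess thrust = T - D = 127836 - 66654 = 61182 N
Step 2: Excess power = 61182 * 298.2 = 18244472.4 W
Step 3: RC = 18244472.4 / 208143 = 87.654 m/s

87.654


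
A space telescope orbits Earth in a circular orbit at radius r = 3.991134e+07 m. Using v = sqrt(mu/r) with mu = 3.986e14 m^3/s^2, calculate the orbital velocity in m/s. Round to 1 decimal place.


Step 1: mu / r = 3.986e14 / 3.991134e+07 = 9987136.488
Step 2: v = sqrt(9987136.488) = 3160.2 m/s

3160.2


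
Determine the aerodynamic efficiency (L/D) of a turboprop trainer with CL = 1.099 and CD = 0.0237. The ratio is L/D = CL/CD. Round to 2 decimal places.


Step 1: L/D = CL / CD = 1.099 / 0.0237
Step 2: L/D = 46.37

46.37


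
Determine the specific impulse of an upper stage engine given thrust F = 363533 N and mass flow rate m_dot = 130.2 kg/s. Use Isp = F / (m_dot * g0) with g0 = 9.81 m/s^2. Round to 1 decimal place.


Step 1: m_dot * g0 = 130.2 * 9.81 = 1277.26
Step 2: Isp = 363533 / 1277.26 = 284.6 s

284.6


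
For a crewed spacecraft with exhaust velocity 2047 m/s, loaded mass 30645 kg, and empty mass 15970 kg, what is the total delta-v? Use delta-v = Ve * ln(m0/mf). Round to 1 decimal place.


Step 1: Mass ratio m0/mf = 30645 / 15970 = 1.91891
Step 2: ln(1.91891) = 0.651758
Step 3: delta-v = 2047 * 0.651758 = 1334.1 m/s

1334.1


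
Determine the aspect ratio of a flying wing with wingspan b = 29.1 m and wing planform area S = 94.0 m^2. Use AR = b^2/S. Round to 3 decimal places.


Step 1: b^2 = 29.1^2 = 846.81
Step 2: AR = 846.81 / 94.0 = 9.009

9.009


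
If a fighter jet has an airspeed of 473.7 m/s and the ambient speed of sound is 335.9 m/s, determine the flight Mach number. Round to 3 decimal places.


Step 1: M = V / a = 473.7 / 335.9
Step 2: M = 1.410

1.410


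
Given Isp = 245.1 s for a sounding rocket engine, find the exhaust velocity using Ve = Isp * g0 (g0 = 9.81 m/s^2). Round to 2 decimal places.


Step 1: Ve = Isp * g0 = 245.1 * 9.81
Step 2: Ve = 2404.43 m/s

2404.43


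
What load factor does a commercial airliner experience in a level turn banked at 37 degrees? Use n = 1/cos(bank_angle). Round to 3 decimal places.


Step 1: Convert 37 degrees to radians = 0.645772
Step 2: cos(37 deg) = 0.798636
Step 3: n = 1 / 0.798636 = 1.252

1.252


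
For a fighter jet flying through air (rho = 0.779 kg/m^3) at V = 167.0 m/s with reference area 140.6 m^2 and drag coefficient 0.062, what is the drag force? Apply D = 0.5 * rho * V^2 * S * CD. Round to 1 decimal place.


Step 1: Dynamic pressure q = 0.5 * 0.779 * 167.0^2 = 10862.7655 Pa
Step 2: Drag D = q * S * CD = 10862.7655 * 140.6 * 0.062
Step 3: D = 94692.9 N

94692.9


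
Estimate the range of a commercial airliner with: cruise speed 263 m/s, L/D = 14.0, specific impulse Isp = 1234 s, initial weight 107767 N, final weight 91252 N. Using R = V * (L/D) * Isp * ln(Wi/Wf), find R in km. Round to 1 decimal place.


Step 1: Coefficient = V * (L/D) * Isp = 263 * 14.0 * 1234 = 4543588.0 m
Step 2: Wi/Wf = 107767 / 91252 = 1.180982
Step 3: ln(1.180982) = 0.166347
Step 4: R = 4543588.0 * 0.166347 = 755810.3 m = 755.8 km

755.8


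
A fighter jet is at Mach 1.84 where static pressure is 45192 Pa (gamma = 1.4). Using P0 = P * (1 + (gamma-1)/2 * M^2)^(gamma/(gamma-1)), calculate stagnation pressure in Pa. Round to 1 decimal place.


Step 1: (gamma-1)/2 * M^2 = 0.2 * 3.3856 = 0.67712
Step 2: 1 + 0.67712 = 1.67712
Step 3: Exponent gamma/(gamma-1) = 3.5
Step 4: P0 = 45192 * 1.67712^3.5 = 276080.7 Pa

276080.7


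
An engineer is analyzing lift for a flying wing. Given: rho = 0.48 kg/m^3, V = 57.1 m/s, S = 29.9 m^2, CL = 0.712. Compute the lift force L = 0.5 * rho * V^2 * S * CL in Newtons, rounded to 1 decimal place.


Step 1: Calculate dynamic pressure q = 0.5 * 0.48 * 57.1^2 = 0.5 * 0.48 * 3260.41 = 782.4984 Pa
Step 2: Multiply by wing area and lift coefficient: L = 782.4984 * 29.9 * 0.712
Step 3: L = 23396.7022 * 0.712 = 16658.5 N

16658.5


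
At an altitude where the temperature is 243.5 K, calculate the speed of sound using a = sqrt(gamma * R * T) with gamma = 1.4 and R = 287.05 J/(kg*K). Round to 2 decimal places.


Step 1: gamma * R * T = 1.4 * 287.05 * 243.5 = 97855.345
Step 2: a = sqrt(97855.345) = 312.82 m/s

312.82


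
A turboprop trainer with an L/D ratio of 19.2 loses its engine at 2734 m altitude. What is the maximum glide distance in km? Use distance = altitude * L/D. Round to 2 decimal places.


Step 1: Glide distance = altitude * L/D = 2734 * 19.2 = 52492.8 m
Step 2: Convert to km: 52492.8 / 1000 = 52.49 km

52.49


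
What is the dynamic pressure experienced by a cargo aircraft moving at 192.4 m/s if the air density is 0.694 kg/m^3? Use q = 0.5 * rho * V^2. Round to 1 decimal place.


Step 1: V^2 = 192.4^2 = 37017.76
Step 2: q = 0.5 * 0.694 * 37017.76
Step 3: q = 12845.2 Pa

12845.2


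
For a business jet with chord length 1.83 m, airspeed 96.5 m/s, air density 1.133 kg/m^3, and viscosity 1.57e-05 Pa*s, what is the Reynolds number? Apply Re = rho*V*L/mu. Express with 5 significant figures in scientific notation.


Step 1: Numerator = rho * V * L = 1.133 * 96.5 * 1.83 = 200.082135
Step 2: Re = 200.082135 / 1.57e-05
Step 3: Re = 1.2744e+07

1.2744e+07


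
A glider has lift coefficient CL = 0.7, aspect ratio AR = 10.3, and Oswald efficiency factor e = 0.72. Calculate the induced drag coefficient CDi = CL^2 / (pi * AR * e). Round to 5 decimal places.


Step 1: CL^2 = 0.7^2 = 0.49
Step 2: pi * AR * e = 3.14159 * 10.3 * 0.72 = 23.298051
Step 3: CDi = 0.49 / 23.298051 = 0.02103

0.02103


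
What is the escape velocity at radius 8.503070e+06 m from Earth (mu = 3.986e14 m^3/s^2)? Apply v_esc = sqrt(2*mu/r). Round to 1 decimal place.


Step 1: 2*mu/r = 2 * 3.986e14 / 8.503070e+06 = 93754373.4204
Step 2: v_esc = sqrt(93754373.4204) = 9682.7 m/s

9682.7


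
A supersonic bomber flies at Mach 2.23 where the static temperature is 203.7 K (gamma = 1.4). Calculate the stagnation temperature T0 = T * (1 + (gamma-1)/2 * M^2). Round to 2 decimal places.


Step 1: (gamma-1)/2 = 0.2
Step 2: M^2 = 4.9729
Step 3: 1 + 0.2 * 4.9729 = 1.99458
Step 4: T0 = 203.7 * 1.99458 = 406.30 K

406.30


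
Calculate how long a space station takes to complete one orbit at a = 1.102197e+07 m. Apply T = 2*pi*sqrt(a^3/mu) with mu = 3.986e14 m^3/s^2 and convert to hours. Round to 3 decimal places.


Step 1: a^3 / mu = 1.338991e+21 / 3.986e14 = 3.359235e+06
Step 2: sqrt(3.359235e+06) = 1832.8216 s
Step 3: T = 2*pi * 1832.8216 = 11515.96 s
Step 4: T in hours = 11515.96 / 3600 = 3.199 hours

3.199


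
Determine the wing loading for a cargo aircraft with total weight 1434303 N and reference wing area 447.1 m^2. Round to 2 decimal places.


Step 1: Wing loading = W / S = 1434303 / 447.1
Step 2: Wing loading = 3208.01 N/m^2

3208.01


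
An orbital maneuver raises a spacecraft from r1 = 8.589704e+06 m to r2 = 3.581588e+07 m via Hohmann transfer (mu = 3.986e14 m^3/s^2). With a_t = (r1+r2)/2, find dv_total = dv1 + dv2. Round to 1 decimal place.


Step 1: Transfer semi-major axis a_t = (8.589704e+06 + 3.581588e+07) / 2 = 2.220279e+07 m
Step 2: v1 (circular at r1) = sqrt(mu/r1) = 6812.08 m/s
Step 3: v_t1 = sqrt(mu*(2/r1 - 1/a_t)) = 8651.94 m/s
Step 4: dv1 = |8651.94 - 6812.08| = 1839.86 m/s
Step 5: v2 (circular at r2) = 3336.04 m/s, v_t2 = 2074.99 m/s
Step 6: dv2 = |3336.04 - 2074.99| = 1261.05 m/s
Step 7: Total delta-v = 1839.86 + 1261.05 = 3100.9 m/s

3100.9


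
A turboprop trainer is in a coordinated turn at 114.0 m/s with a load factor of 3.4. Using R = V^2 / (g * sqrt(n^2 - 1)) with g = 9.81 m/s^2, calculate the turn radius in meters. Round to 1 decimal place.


Step 1: V^2 = 114.0^2 = 12996.0
Step 2: n^2 - 1 = 3.4^2 - 1 = 10.56
Step 3: sqrt(10.56) = 3.249615
Step 4: R = 12996.0 / (9.81 * 3.249615) = 407.7 m

407.7


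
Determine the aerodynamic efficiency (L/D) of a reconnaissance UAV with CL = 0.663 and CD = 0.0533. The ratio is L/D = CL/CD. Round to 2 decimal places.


Step 1: L/D = CL / CD = 0.663 / 0.0533
Step 2: L/D = 12.44

12.44


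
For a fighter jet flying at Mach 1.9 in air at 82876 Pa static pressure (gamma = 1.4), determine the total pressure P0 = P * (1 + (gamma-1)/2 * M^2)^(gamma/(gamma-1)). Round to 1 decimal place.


Step 1: (gamma-1)/2 * M^2 = 0.2 * 3.61 = 0.722
Step 2: 1 + 0.722 = 1.722
Step 3: Exponent gamma/(gamma-1) = 3.5
Step 4: P0 = 82876 * 1.722^3.5 = 555321.9 Pa

555321.9


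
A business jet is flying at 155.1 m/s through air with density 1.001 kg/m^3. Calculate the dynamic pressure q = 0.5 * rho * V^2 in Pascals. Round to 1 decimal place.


Step 1: V^2 = 155.1^2 = 24056.01
Step 2: q = 0.5 * 1.001 * 24056.01
Step 3: q = 12040.0 Pa

12040.0


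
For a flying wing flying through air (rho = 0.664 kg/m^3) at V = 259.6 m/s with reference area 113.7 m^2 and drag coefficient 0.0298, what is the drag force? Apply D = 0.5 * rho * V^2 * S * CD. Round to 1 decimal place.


Step 1: Dynamic pressure q = 0.5 * 0.664 * 259.6^2 = 22374.1971 Pa
Step 2: Drag D = q * S * CD = 22374.1971 * 113.7 * 0.0298
Step 3: D = 75809.6 N

75809.6


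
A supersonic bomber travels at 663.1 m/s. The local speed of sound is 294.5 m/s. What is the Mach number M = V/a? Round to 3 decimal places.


Step 1: M = V / a = 663.1 / 294.5
Step 2: M = 2.252

2.252


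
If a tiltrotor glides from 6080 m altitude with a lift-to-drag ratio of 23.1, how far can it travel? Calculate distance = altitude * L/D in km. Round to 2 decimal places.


Step 1: Glide distance = altitude * L/D = 6080 * 23.1 = 140448.0 m
Step 2: Convert to km: 140448.0 / 1000 = 140.45 km

140.45


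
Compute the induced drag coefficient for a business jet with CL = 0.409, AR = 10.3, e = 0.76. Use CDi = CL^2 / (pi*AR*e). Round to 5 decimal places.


Step 1: CL^2 = 0.409^2 = 0.167281
Step 2: pi * AR * e = 3.14159 * 10.3 * 0.76 = 24.592387
Step 3: CDi = 0.167281 / 24.592387 = 0.00680

0.00680


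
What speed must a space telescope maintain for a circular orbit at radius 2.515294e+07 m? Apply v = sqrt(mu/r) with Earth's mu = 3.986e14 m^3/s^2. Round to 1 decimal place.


Step 1: mu / r = 3.986e14 / 2.515294e+07 = 15847054.0621
Step 2: v = sqrt(15847054.0621) = 3980.8 m/s

3980.8


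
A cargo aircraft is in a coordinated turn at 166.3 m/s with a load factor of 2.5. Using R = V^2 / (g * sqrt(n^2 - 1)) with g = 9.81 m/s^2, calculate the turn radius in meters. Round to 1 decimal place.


Step 1: V^2 = 166.3^2 = 27655.69
Step 2: n^2 - 1 = 2.5^2 - 1 = 5.25
Step 3: sqrt(5.25) = 2.291288
Step 4: R = 27655.69 / (9.81 * 2.291288) = 1230.4 m

1230.4


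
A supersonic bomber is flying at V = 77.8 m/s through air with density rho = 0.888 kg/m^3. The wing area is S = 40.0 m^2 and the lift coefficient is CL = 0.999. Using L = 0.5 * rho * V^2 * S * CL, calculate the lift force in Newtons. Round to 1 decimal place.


Step 1: Calculate dynamic pressure q = 0.5 * 0.888 * 77.8^2 = 0.5 * 0.888 * 6052.84 = 2687.461 Pa
Step 2: Multiply by wing area and lift coefficient: L = 2687.461 * 40.0 * 0.999
Step 3: L = 107498.4384 * 0.999 = 107390.9 N

107390.9


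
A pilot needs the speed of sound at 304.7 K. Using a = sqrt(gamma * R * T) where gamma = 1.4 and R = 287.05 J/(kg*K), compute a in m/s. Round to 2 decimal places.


Step 1: gamma * R * T = 1.4 * 287.05 * 304.7 = 122449.789
Step 2: a = sqrt(122449.789) = 349.93 m/s

349.93


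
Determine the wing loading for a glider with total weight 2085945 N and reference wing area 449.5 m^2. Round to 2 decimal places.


Step 1: Wing loading = W / S = 2085945 / 449.5
Step 2: Wing loading = 4640.59 N/m^2

4640.59


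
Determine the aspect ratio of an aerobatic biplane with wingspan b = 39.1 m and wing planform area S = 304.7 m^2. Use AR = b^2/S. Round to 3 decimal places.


Step 1: b^2 = 39.1^2 = 1528.81
Step 2: AR = 1528.81 / 304.7 = 5.017

5.017


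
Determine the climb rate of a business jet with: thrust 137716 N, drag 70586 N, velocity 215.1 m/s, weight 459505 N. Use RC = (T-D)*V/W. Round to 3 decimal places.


Step 1: Excess thrust = T - D = 137716 - 70586 = 67130 N
Step 2: Excess power = 67130 * 215.1 = 14439663.0 W
Step 3: RC = 14439663.0 / 459505 = 31.424 m/s

31.424


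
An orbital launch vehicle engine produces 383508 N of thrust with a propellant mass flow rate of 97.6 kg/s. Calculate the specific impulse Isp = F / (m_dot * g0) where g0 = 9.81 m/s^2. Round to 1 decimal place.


Step 1: m_dot * g0 = 97.6 * 9.81 = 957.46
Step 2: Isp = 383508 / 957.46 = 400.5 s

400.5


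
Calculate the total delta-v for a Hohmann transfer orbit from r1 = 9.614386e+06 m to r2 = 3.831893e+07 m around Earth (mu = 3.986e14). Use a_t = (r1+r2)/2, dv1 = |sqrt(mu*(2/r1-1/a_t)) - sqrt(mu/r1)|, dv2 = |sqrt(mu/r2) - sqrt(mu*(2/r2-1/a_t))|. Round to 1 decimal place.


Step 1: Transfer semi-major axis a_t = (9.614386e+06 + 3.831893e+07) / 2 = 2.396666e+07 m
Step 2: v1 (circular at r1) = sqrt(mu/r1) = 6438.84 m/s
Step 3: v_t1 = sqrt(mu*(2/r1 - 1/a_t)) = 8141.62 m/s
Step 4: dv1 = |8141.62 - 6438.84| = 1702.78 m/s
Step 5: v2 (circular at r2) = 3225.24 m/s, v_t2 = 2042.77 m/s
Step 6: dv2 = |3225.24 - 2042.77| = 1182.47 m/s
Step 7: Total delta-v = 1702.78 + 1182.47 = 2885.2 m/s

2885.2


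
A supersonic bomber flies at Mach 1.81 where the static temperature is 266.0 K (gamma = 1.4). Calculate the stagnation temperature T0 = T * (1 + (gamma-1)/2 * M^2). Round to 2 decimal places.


Step 1: (gamma-1)/2 = 0.2
Step 2: M^2 = 3.2761
Step 3: 1 + 0.2 * 3.2761 = 1.65522
Step 4: T0 = 266.0 * 1.65522 = 440.29 K

440.29


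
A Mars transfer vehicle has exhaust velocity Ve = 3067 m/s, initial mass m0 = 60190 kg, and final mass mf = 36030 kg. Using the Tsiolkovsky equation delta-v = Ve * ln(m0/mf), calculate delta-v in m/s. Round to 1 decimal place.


Step 1: Mass ratio m0/mf = 60190 / 36030 = 1.670552
Step 2: ln(1.670552) = 0.513154
Step 3: delta-v = 3067 * 0.513154 = 1573.8 m/s

1573.8


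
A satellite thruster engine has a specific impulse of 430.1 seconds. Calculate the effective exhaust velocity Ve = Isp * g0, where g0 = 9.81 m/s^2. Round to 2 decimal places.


Step 1: Ve = Isp * g0 = 430.1 * 9.81
Step 2: Ve = 4219.28 m/s

4219.28


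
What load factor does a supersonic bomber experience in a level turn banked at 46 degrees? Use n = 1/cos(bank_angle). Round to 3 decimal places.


Step 1: Convert 46 degrees to radians = 0.802851
Step 2: cos(46 deg) = 0.694658
Step 3: n = 1 / 0.694658 = 1.440

1.440


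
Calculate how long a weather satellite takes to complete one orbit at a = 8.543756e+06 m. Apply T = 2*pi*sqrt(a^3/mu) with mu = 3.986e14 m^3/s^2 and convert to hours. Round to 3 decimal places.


Step 1: a^3 / mu = 6.236580e+20 / 3.986e14 = 1.564621e+06
Step 2: sqrt(1.564621e+06) = 1250.8482 s
Step 3: T = 2*pi * 1250.8482 = 7859.31 s
Step 4: T in hours = 7859.31 / 3600 = 2.183 hours

2.183


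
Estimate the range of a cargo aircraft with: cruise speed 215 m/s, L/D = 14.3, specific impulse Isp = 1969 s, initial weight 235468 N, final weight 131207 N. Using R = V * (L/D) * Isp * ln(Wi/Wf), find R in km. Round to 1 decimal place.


Step 1: Coefficient = V * (L/D) * Isp = 215 * 14.3 * 1969 = 6053690.5 m
Step 2: Wi/Wf = 235468 / 131207 = 1.79463
Step 3: ln(1.79463) = 0.584799
Step 4: R = 6053690.5 * 0.584799 = 3540190.9 m = 3540.2 km

3540.2


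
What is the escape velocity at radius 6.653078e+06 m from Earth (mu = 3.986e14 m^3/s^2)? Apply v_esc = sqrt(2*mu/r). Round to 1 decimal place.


Step 1: 2*mu/r = 2 * 3.986e14 / 6.653078e+06 = 119824237.7438
Step 2: v_esc = sqrt(119824237.7438) = 10946.4 m/s

10946.4


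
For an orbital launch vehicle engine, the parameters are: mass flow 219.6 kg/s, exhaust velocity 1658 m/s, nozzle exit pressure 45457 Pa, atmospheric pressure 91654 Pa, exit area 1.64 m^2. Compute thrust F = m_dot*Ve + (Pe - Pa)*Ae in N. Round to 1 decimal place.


Step 1: Momentum thrust = m_dot * Ve = 219.6 * 1658 = 364096.8 N
Step 2: Pressure thrust = (Pe - Pa) * Ae = (45457 - 91654) * 1.64 = -75763.08 N
Step 3: Total thrust F = 364096.8 + -75763.08 = 288333.7 N

288333.7


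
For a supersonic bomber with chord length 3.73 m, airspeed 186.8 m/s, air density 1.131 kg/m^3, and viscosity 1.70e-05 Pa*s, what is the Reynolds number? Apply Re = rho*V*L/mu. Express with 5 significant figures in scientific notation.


Step 1: Numerator = rho * V * L = 1.131 * 186.8 * 3.73 = 788.040084
Step 2: Re = 788.040084 / 1.70e-05
Step 3: Re = 4.6355e+07

4.6355e+07


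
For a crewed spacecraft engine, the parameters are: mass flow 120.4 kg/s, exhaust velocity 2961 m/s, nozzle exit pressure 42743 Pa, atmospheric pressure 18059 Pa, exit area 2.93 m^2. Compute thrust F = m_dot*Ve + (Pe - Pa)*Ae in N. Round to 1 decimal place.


Step 1: Momentum thrust = m_dot * Ve = 120.4 * 2961 = 356504.4 N
Step 2: Pressure thrust = (Pe - Pa) * Ae = (42743 - 18059) * 2.93 = 72324.12 N
Step 3: Total thrust F = 356504.4 + 72324.12 = 428828.5 N

428828.5


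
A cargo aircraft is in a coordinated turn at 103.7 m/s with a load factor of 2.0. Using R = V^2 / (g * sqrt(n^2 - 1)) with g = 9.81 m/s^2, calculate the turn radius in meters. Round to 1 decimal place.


Step 1: V^2 = 103.7^2 = 10753.69
Step 2: n^2 - 1 = 2.0^2 - 1 = 3.0
Step 3: sqrt(3.0) = 1.732051
Step 4: R = 10753.69 / (9.81 * 1.732051) = 632.9 m

632.9


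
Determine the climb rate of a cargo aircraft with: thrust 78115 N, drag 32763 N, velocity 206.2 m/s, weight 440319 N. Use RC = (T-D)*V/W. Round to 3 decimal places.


Step 1: Excess thrust = T - D = 78115 - 32763 = 45352 N
Step 2: Excess power = 45352 * 206.2 = 9351582.4 W
Step 3: RC = 9351582.4 / 440319 = 21.238 m/s

21.238


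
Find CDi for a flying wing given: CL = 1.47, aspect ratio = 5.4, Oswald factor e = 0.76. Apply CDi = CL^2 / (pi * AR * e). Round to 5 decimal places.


Step 1: CL^2 = 1.47^2 = 2.1609
Step 2: pi * AR * e = 3.14159 * 5.4 * 0.76 = 12.893096
Step 3: CDi = 2.1609 / 12.893096 = 0.16760

0.16760


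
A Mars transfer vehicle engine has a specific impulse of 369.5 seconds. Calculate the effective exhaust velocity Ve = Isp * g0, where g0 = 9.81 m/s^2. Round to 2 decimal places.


Step 1: Ve = Isp * g0 = 369.5 * 9.81
Step 2: Ve = 3624.80 m/s

3624.80


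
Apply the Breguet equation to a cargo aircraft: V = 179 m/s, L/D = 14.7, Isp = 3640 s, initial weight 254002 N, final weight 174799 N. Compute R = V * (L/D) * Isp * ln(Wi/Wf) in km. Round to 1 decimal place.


Step 1: Coefficient = V * (L/D) * Isp = 179 * 14.7 * 3640 = 9577932.0 m
Step 2: Wi/Wf = 254002 / 174799 = 1.453109
Step 3: ln(1.453109) = 0.373705
Step 4: R = 9577932.0 * 0.373705 = 3579324.9 m = 3579.3 km

3579.3


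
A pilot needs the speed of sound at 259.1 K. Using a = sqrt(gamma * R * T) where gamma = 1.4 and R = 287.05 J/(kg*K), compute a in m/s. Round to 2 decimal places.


Step 1: gamma * R * T = 1.4 * 287.05 * 259.1 = 104124.517
Step 2: a = sqrt(104124.517) = 322.68 m/s

322.68


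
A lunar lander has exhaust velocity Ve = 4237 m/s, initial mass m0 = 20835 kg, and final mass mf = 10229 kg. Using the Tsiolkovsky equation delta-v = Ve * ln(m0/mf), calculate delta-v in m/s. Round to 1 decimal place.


Step 1: Mass ratio m0/mf = 20835 / 10229 = 2.036856
Step 2: ln(2.036856) = 0.711407
Step 3: delta-v = 4237 * 0.711407 = 3014.2 m/s

3014.2


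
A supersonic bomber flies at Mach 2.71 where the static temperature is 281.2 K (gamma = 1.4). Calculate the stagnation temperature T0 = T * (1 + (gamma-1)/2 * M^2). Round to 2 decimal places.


Step 1: (gamma-1)/2 = 0.2
Step 2: M^2 = 7.3441
Step 3: 1 + 0.2 * 7.3441 = 2.46882
Step 4: T0 = 281.2 * 2.46882 = 694.23 K

694.23


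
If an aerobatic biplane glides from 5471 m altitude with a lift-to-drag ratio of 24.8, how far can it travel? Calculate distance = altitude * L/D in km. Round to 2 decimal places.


Step 1: Glide distance = altitude * L/D = 5471 * 24.8 = 135680.8 m
Step 2: Convert to km: 135680.8 / 1000 = 135.68 km

135.68


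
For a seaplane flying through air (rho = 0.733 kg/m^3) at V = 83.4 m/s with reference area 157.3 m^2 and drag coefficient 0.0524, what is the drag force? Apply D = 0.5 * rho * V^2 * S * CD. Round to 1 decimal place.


Step 1: Dynamic pressure q = 0.5 * 0.733 * 83.4^2 = 2549.2127 Pa
Step 2: Drag D = q * S * CD = 2549.2127 * 157.3 * 0.0524
Step 3: D = 21011.9 N

21011.9


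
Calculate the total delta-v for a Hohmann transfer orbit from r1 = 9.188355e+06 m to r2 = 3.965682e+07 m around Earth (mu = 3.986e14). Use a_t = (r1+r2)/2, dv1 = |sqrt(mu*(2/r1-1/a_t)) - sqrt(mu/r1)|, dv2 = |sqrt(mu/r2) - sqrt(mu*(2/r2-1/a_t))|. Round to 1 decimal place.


Step 1: Transfer semi-major axis a_t = (9.188355e+06 + 3.965682e+07) / 2 = 2.442259e+07 m
Step 2: v1 (circular at r1) = sqrt(mu/r1) = 6586.43 m/s
Step 3: v_t1 = sqrt(mu*(2/r1 - 1/a_t)) = 8392.92 m/s
Step 4: dv1 = |8392.92 - 6586.43| = 1806.49 m/s
Step 5: v2 (circular at r2) = 3170.37 m/s, v_t2 = 1944.61 m/s
Step 6: dv2 = |3170.37 - 1944.61| = 1225.76 m/s
Step 7: Total delta-v = 1806.49 + 1225.76 = 3032.2 m/s

3032.2


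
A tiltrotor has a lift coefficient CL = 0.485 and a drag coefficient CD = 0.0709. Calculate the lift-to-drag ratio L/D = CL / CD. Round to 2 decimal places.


Step 1: L/D = CL / CD = 0.485 / 0.0709
Step 2: L/D = 6.84

6.84


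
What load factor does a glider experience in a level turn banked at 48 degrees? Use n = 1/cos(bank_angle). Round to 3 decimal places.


Step 1: Convert 48 degrees to radians = 0.837758
Step 2: cos(48 deg) = 0.669131
Step 3: n = 1 / 0.669131 = 1.494

1.494


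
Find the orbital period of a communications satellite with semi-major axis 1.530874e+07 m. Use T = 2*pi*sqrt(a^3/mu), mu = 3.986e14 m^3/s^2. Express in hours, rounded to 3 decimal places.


Step 1: a^3 / mu = 3.587718e+21 / 3.986e14 = 9.000799e+06
Step 2: sqrt(9.000799e+06) = 3000.1331 s
Step 3: T = 2*pi * 3000.1331 = 18850.39 s
Step 4: T in hours = 18850.39 / 3600 = 5.236 hours

5.236


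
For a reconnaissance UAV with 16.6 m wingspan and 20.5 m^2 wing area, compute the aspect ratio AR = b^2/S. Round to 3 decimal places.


Step 1: b^2 = 16.6^2 = 275.56
Step 2: AR = 275.56 / 20.5 = 13.442

13.442


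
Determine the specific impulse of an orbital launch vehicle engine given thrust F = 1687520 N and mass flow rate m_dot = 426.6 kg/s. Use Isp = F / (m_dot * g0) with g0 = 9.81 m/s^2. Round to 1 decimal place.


Step 1: m_dot * g0 = 426.6 * 9.81 = 4184.95
Step 2: Isp = 1687520 / 4184.95 = 403.2 s

403.2


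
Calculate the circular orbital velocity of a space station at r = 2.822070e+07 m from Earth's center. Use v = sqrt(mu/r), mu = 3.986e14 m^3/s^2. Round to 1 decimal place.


Step 1: mu / r = 3.986e14 / 2.822070e+07 = 14124383.8742
Step 2: v = sqrt(14124383.8742) = 3758.2 m/s

3758.2


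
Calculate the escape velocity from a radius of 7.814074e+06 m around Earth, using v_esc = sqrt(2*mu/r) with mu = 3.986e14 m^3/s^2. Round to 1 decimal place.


Step 1: 2*mu/r = 2 * 3.986e14 / 7.814074e+06 = 102021045.6159
Step 2: v_esc = sqrt(102021045.6159) = 10100.5 m/s

10100.5


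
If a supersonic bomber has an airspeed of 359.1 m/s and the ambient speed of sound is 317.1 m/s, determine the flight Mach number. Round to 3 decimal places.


Step 1: M = V / a = 359.1 / 317.1
Step 2: M = 1.132

1.132


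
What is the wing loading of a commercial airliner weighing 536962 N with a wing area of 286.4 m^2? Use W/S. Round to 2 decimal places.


Step 1: Wing loading = W / S = 536962 / 286.4
Step 2: Wing loading = 1874.87 N/m^2

1874.87


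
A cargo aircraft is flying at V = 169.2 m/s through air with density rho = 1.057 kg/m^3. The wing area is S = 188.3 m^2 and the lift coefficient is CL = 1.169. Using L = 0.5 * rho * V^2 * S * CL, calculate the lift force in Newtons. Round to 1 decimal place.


Step 1: Calculate dynamic pressure q = 0.5 * 1.057 * 169.2^2 = 0.5 * 1.057 * 28628.64 = 15130.2362 Pa
Step 2: Multiply by wing area and lift coefficient: L = 15130.2362 * 188.3 * 1.169
Step 3: L = 2849023.484 * 1.169 = 3330508.5 N

3330508.5


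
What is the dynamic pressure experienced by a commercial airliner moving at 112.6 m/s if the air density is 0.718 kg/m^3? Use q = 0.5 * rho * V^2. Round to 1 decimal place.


Step 1: V^2 = 112.6^2 = 12678.76
Step 2: q = 0.5 * 0.718 * 12678.76
Step 3: q = 4551.7 Pa

4551.7


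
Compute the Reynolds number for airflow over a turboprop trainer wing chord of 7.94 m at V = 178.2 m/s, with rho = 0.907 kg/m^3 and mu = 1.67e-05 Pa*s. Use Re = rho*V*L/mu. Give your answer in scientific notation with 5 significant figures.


Step 1: Numerator = rho * V * L = 0.907 * 178.2 * 7.94 = 1283.321556
Step 2: Re = 1283.321556 / 1.67e-05
Step 3: Re = 7.6846e+07

7.6846e+07


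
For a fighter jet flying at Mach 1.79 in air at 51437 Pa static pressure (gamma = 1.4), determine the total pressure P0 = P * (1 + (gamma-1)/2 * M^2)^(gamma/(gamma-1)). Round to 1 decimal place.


Step 1: (gamma-1)/2 * M^2 = 0.2 * 3.2041 = 0.64082
Step 2: 1 + 0.64082 = 1.64082
Step 3: Exponent gamma/(gamma-1) = 3.5
Step 4: P0 = 51437 * 1.64082^3.5 = 291064.3 Pa

291064.3


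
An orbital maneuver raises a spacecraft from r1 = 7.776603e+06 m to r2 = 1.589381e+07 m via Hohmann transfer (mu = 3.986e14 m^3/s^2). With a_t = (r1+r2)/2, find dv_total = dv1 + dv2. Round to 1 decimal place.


Step 1: Transfer semi-major axis a_t = (7.776603e+06 + 1.589381e+07) / 2 = 1.183521e+07 m
Step 2: v1 (circular at r1) = sqrt(mu/r1) = 7159.35 m/s
Step 3: v_t1 = sqrt(mu*(2/r1 - 1/a_t)) = 8296.59 m/s
Step 4: dv1 = |8296.59 - 7159.35| = 1137.24 m/s
Step 5: v2 (circular at r2) = 5007.89 m/s, v_t2 = 4059.4 m/s
Step 6: dv2 = |5007.89 - 4059.4| = 948.49 m/s
Step 7: Total delta-v = 1137.24 + 948.49 = 2085.7 m/s

2085.7


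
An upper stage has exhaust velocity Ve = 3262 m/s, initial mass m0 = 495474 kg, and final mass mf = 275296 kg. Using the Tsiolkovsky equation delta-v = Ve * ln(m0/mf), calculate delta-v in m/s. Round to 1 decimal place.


Step 1: Mass ratio m0/mf = 495474 / 275296 = 1.799786
Step 2: ln(1.799786) = 0.587668
Step 3: delta-v = 3262 * 0.587668 = 1917.0 m/s

1917.0


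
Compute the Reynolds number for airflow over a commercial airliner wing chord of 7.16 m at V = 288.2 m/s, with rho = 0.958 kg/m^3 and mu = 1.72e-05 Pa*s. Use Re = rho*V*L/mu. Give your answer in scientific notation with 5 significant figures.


Step 1: Numerator = rho * V * L = 0.958 * 288.2 * 7.16 = 1976.844496
Step 2: Re = 1976.844496 / 1.72e-05
Step 3: Re = 1.1493e+08

1.1493e+08


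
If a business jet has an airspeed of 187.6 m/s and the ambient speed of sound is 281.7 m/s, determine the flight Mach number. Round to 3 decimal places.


Step 1: M = V / a = 187.6 / 281.7
Step 2: M = 0.666

0.666


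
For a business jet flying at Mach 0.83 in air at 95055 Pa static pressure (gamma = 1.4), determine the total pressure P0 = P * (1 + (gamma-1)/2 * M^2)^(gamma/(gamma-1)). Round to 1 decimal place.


Step 1: (gamma-1)/2 * M^2 = 0.2 * 0.6889 = 0.13778
Step 2: 1 + 0.13778 = 1.13778
Step 3: Exponent gamma/(gamma-1) = 3.5
Step 4: P0 = 95055 * 1.13778^3.5 = 149341.0 Pa

149341.0


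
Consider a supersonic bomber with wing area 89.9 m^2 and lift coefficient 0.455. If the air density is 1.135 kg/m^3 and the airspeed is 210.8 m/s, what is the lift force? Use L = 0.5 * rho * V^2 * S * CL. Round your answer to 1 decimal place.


Step 1: Calculate dynamic pressure q = 0.5 * 1.135 * 210.8^2 = 0.5 * 1.135 * 44436.64 = 25217.7932 Pa
Step 2: Multiply by wing area and lift coefficient: L = 25217.7932 * 89.9 * 0.455
Step 3: L = 2267079.6087 * 0.455 = 1031521.2 N

1031521.2


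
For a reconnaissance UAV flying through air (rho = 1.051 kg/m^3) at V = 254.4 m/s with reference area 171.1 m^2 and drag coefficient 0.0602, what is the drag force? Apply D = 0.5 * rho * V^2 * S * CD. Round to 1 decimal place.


Step 1: Dynamic pressure q = 0.5 * 1.051 * 254.4^2 = 34010.0237 Pa
Step 2: Drag D = q * S * CD = 34010.0237 * 171.1 * 0.0602
Step 3: D = 350310.7 N

350310.7


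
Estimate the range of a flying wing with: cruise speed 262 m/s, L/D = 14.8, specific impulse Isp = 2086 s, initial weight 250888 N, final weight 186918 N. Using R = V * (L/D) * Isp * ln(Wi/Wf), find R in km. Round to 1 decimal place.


Step 1: Coefficient = V * (L/D) * Isp = 262 * 14.8 * 2086 = 8088673.6 m
Step 2: Wi/Wf = 250888 / 186918 = 1.342236
Step 3: ln(1.342236) = 0.294337
Step 4: R = 8088673.6 * 0.294337 = 2380792.7 m = 2380.8 km

2380.8


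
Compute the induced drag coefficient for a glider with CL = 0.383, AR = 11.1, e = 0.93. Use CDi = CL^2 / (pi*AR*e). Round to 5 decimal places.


Step 1: CL^2 = 0.383^2 = 0.146689
Step 2: pi * AR * e = 3.14159 * 11.1 * 0.93 = 32.430661
Step 3: CDi = 0.146689 / 32.430661 = 0.00452

0.00452


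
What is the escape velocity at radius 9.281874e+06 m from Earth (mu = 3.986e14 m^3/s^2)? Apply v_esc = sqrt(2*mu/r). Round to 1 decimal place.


Step 1: 2*mu/r = 2 * 3.986e14 / 9.281874e+06 = 85887828.2554
Step 2: v_esc = sqrt(85887828.2554) = 9267.6 m/s

9267.6


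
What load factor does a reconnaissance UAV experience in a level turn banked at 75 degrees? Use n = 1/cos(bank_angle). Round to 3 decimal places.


Step 1: Convert 75 degrees to radians = 1.308997
Step 2: cos(75 deg) = 0.258819
Step 3: n = 1 / 0.258819 = 3.864

3.864


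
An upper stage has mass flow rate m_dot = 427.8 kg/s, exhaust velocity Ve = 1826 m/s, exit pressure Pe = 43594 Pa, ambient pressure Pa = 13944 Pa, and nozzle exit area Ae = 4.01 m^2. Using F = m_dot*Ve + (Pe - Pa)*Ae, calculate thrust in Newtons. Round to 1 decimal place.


Step 1: Momentum thrust = m_dot * Ve = 427.8 * 1826 = 781162.8 N
Step 2: Pressure thrust = (Pe - Pa) * Ae = (43594 - 13944) * 4.01 = 118896.50 N
Step 3: Total thrust F = 781162.8 + 118896.50 = 900059.3 N

900059.3


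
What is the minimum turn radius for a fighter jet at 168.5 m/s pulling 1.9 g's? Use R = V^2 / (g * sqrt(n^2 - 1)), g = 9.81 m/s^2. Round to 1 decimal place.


Step 1: V^2 = 168.5^2 = 28392.25
Step 2: n^2 - 1 = 1.9^2 - 1 = 2.61
Step 3: sqrt(2.61) = 1.615549
Step 4: R = 28392.25 / (9.81 * 1.615549) = 1791.5 m

1791.5


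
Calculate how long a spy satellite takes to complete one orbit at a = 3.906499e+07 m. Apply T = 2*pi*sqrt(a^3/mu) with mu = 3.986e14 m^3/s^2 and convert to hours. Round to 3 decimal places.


Step 1: a^3 / mu = 5.961604e+22 / 3.986e14 = 1.495636e+08
Step 2: sqrt(1.495636e+08) = 12229.619 s
Step 3: T = 2*pi * 12229.619 = 76840.96 s
Step 4: T in hours = 76840.96 / 3600 = 21.345 hours

21.345


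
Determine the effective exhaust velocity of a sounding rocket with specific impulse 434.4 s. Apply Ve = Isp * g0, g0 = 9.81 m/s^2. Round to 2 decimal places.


Step 1: Ve = Isp * g0 = 434.4 * 9.81
Step 2: Ve = 4261.46 m/s

4261.46


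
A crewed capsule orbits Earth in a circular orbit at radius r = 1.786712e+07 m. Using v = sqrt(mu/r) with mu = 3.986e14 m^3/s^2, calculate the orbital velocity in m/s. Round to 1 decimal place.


Step 1: mu / r = 3.986e14 / 1.786712e+07 = 22309135.4398
Step 2: v = sqrt(22309135.4398) = 4723.3 m/s

4723.3
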